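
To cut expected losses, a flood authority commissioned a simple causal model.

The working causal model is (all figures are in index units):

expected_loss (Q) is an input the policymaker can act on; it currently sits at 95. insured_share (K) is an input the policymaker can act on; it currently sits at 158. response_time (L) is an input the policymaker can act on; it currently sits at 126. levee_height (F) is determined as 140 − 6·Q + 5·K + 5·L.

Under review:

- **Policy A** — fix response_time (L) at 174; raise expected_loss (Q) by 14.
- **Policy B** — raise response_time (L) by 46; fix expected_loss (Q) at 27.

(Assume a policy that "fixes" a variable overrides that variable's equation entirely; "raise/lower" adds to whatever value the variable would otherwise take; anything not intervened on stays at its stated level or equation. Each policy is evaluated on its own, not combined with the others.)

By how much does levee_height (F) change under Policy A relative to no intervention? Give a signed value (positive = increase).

156

Baseline:
  Q = 95
  K = 158
  L = 126
  F = 140 − 6·95 + 5·158 + 5·126 = 990
Policy A (L := 174, Q + 14):
  Q = 95 + 14 = 109
  K = 158
  L = 174
  F = 140 − 6·109 + 5·158 + 5·174 = 1146
Change in F: 1146 − 990 = 156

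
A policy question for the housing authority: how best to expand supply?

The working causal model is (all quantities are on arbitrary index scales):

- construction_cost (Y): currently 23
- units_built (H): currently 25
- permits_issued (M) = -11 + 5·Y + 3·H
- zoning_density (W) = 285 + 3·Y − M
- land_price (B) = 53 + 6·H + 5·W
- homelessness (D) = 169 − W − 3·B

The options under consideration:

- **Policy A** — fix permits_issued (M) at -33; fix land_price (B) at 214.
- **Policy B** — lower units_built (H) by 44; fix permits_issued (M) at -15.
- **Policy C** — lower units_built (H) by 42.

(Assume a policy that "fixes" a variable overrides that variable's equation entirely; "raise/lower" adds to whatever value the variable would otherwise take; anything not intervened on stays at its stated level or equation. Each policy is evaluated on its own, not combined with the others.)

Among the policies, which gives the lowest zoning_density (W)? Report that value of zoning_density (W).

Policy A (M := -33, B := 214):
  Y = 23
  H = 25
  M = -33
  W = 285 + 3·23 − (-33) = 387
Policy B (H − 44, M := -15):
  Y = 23
  H = 25 − 44 = -19
  M = -15
  W = 285 + 3·23 − (-15) = 369
Policy C (H − 42):
  Y = 23
  H = 25 − 42 = -17
  M = -11 + 5·23 + 3·(-17) = 53
  W = 285 + 3·23 − 53 = 301
Comparing — Policy A: W=387, Policy B: W=369, Policy C: W=301. Lowest is 301 (Policy C).

301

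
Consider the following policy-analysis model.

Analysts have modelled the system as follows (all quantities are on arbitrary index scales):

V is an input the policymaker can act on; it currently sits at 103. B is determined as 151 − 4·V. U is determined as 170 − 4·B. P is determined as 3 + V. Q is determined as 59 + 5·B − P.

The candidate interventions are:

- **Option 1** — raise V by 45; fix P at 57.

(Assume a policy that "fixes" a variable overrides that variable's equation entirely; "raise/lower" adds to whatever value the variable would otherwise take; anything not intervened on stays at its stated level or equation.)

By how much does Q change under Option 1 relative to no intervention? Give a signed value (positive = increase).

-851

Baseline:
  V = 103
  B = 151 − 4·103 = -261
  P = 3 + 103 = 106
  Q = 59 + 5·(-261) − 106 = -1352
Option 1 (V + 45, P := 57):
  V = 103 + 45 = 148
  B = 151 − 4·148 = -441
  P = 57
  Q = 59 + 5·(-441) − 57 = -2203
Change in Q: -2203 − (-1352) = -851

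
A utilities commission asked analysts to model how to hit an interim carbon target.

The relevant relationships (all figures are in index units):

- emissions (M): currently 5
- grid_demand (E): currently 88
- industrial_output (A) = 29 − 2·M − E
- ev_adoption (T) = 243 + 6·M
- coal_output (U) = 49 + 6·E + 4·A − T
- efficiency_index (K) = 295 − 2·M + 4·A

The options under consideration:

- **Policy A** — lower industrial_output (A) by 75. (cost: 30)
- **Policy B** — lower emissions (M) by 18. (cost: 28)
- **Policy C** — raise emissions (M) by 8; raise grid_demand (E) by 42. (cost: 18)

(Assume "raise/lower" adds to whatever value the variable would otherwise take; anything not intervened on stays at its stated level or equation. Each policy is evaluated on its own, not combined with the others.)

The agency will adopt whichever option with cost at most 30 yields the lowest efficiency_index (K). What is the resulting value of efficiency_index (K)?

-291

Policy A (A − 75):
  M = 5
  E = 88
  A = 29 − 2·5 − 88 (−75 from intervention) = -144
  K = 295 − 2·5 + 4·(-144) = -291
Policy B (M − 18):
  M = 5 − 18 = -13
  E = 88
  A = 29 − 2·(-13) − 88 = -33
  K = 295 − 2·(-13) + 4·(-33) = 189
Policy C (M + 8, E + 42):
  M = 5 + 8 = 13
  E = 88 + 42 = 130
  A = 29 − 2·13 − 130 = -127
  K = 295 − 2·13 + 4·(-127) = -239
Comparing — Policy A: K=-291, Policy B: K=189, Policy C: K=-239. Lowest is -291 (Policy A).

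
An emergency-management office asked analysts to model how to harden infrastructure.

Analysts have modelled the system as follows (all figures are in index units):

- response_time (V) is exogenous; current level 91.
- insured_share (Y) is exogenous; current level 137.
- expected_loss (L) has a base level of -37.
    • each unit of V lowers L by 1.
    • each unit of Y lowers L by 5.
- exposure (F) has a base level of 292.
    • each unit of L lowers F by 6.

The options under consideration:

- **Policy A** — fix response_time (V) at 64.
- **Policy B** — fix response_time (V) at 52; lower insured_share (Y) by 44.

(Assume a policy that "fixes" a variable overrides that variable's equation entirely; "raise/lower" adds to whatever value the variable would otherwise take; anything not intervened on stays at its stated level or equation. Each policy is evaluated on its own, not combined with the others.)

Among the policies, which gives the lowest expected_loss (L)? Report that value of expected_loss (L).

Policy A (V := 64):
  V = 64
  Y = 137
  L = -37 − 64 − 5·137 = -786
Policy B (V := 52, Y − 44):
  V = 52
  Y = 137 − 44 = 93
  L = -37 − 52 − 5·93 = -554
Comparing — Policy A: L=-786, Policy B: L=-554. Lowest is -786 (Policy A).

-786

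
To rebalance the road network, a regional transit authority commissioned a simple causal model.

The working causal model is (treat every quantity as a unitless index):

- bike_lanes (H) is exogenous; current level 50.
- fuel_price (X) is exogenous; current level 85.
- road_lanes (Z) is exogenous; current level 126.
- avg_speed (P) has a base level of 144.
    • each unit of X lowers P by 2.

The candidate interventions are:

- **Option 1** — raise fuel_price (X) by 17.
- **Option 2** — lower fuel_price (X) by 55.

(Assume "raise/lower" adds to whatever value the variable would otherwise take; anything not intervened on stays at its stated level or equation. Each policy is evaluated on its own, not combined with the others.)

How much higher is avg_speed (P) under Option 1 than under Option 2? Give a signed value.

-144

Option 1 (X + 17):
  X = 85 + 17 = 102
  P = 144 − 2·102 = -60
Option 2 (X − 55):
  X = 85 − 55 = 30
  P = 144 − 2·30 = 84
P: -60 − 84 = -144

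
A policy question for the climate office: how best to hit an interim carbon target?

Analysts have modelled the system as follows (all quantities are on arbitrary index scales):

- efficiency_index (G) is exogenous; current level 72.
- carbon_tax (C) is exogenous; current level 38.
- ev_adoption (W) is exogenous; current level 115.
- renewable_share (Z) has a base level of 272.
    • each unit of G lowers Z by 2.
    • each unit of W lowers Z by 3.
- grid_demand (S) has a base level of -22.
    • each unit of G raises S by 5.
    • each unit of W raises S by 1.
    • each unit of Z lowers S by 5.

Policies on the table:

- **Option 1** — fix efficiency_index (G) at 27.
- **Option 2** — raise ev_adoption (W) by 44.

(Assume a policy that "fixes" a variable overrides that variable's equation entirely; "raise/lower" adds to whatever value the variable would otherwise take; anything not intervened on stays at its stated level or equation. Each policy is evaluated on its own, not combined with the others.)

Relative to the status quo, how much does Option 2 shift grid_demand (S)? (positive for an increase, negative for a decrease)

Baseline:
  G = 72
  W = 115
  Z = 272 − 2·72 − 3·115 = -217
  S = -22 + 5·72 + 115 − 5·(-217) = 1538
Option 2 (W + 44):
  G = 72
  W = 115 + 44 = 159
  Z = 272 − 2·72 − 3·159 = -349
  S = -22 + 5·72 + 159 − 5·(-349) = 2242
Change in S: 2242 − 1538 = 704

704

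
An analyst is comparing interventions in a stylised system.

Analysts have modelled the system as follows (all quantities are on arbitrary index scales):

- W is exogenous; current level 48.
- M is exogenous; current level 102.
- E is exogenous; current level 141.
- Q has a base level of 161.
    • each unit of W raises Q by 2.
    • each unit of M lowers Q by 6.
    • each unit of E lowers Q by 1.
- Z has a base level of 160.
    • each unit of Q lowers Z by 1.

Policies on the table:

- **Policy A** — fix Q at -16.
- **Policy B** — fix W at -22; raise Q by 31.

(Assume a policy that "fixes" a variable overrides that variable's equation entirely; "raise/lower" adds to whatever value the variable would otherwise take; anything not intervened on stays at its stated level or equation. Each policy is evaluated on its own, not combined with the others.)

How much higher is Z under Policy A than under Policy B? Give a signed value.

-589

Policy A (Q := -16):
  W = 48
  M = 102
  E = 141
  Q = -16
  Z = 160 − (-16) = 176
Policy B (W := -22, Q + 31):
  W = -22
  M = 102
  E = 141
  Q = 161 + 2·(-22) − 6·102 − 141 (+31 from intervention) = -605
  Z = 160 − (-605) = 765
Z: 176 − 765 = -589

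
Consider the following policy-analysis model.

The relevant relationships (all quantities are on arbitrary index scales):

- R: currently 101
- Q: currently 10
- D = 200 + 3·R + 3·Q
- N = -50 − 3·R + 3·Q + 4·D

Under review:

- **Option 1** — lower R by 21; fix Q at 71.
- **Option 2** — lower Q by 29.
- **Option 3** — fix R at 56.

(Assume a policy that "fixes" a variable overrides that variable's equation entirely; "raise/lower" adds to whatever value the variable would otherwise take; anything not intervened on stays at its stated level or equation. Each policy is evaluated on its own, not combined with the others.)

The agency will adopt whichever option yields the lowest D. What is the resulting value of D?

398

Option 1 (R − 21, Q := 71):
  R = 101 − 21 = 80
  Q = 71
  D = 200 + 3·80 + 3·71 = 653
Option 2 (Q − 29):
  R = 101
  Q = 10 − 29 = -19
  D = 200 + 3·101 + 3·(-19) = 446
Option 3 (R := 56):
  R = 56
  Q = 10
  D = 200 + 3·56 + 3·10 = 398
Comparing — Option 1: D=653, Option 2: D=446, Option 3: D=398. Lowest is 398 (Option 3).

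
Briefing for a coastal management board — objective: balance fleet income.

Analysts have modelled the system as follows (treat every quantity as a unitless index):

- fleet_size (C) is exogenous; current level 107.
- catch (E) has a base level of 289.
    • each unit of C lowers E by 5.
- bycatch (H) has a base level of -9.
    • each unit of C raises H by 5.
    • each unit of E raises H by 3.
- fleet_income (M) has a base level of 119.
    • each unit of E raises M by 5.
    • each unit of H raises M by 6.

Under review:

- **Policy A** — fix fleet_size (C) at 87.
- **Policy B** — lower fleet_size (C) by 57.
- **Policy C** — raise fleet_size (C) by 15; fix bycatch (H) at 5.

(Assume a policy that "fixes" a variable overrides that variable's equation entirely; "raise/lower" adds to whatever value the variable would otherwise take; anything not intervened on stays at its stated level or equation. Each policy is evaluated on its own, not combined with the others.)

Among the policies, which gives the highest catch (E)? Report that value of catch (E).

Policy A (C := 87):
  C = 87
  E = 289 − 5·87 = -146
Policy B (C − 57):
  C = 107 − 57 = 50
  E = 289 − 5·50 = 39
Policy C (C + 15, H := 5):
  C = 107 + 15 = 122
  E = 289 − 5·122 = -321
Comparing — Policy A: E=-146, Policy B: E=39, Policy C: E=-321. Highest is 39 (Policy B).

39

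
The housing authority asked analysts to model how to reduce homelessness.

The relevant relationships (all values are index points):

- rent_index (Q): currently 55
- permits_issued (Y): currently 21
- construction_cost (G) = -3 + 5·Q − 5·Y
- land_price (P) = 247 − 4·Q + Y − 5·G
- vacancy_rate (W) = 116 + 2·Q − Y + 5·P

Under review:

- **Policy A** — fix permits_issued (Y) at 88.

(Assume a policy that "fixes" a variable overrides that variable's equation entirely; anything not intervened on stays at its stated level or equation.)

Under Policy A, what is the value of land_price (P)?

Policy A (Y := 88):
  Q = 55
  Y = 88
  G = -3 + 5·55 − 5·88 = -168
  P = 247 − 4·55 + 88 − 5·(-168) = 955

955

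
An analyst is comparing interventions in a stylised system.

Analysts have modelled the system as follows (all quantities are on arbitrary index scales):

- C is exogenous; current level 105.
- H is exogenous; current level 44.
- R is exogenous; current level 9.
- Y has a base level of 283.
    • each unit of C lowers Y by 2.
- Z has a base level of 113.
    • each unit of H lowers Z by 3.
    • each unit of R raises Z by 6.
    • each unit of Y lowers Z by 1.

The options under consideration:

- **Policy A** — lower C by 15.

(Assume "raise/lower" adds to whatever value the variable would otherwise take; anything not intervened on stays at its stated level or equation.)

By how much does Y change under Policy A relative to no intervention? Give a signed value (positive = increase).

Baseline:
  C = 105
  Y = 283 − 2·105 = 73
Policy A (C − 15):
  C = 105 − 15 = 90
  Y = 283 − 2·90 = 103
Change in Y: 103 − 73 = 30

30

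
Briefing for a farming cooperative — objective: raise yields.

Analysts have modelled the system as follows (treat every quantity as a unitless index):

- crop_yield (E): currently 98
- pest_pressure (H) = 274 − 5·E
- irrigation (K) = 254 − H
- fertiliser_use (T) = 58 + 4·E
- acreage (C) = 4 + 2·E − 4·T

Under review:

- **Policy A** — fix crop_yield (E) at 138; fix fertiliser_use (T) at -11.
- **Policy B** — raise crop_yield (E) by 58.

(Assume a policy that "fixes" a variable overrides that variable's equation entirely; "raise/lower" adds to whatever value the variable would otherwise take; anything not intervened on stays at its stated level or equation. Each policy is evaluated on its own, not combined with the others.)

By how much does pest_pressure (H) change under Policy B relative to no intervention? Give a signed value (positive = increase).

Baseline:
  E = 98
  H = 274 − 5·98 = -216
Policy B (E + 58):
  E = 98 + 58 = 156
  H = 274 − 5·156 = -506
Change in H: -506 − (-216) = -290

-290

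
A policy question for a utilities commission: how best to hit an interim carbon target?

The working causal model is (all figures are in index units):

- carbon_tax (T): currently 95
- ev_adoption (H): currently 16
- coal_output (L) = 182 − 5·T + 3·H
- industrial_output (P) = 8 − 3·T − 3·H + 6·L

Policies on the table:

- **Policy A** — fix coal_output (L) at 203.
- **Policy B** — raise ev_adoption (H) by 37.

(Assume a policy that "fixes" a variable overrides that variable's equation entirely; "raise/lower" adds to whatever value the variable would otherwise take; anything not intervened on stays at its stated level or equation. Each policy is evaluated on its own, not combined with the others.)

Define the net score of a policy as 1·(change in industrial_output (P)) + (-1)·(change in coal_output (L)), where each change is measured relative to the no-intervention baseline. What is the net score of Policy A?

Baseline:
  T = 95
  H = 16
  L = 182 − 5·95 + 3·16 = -245
  P = 8 − 3·95 − 3·16 + 6·(-245) = -1795
Policy A (L := 203):
  T = 95
  H = 16
  L = 203
  P = 8 − 3·95 − 3·16 + 6·203 = 893
ΔP = 893 − (-1795) = 2688; ΔL = 203 − (-245) = 448
Score = 1·2688 + (-1)·448 = 2240

2240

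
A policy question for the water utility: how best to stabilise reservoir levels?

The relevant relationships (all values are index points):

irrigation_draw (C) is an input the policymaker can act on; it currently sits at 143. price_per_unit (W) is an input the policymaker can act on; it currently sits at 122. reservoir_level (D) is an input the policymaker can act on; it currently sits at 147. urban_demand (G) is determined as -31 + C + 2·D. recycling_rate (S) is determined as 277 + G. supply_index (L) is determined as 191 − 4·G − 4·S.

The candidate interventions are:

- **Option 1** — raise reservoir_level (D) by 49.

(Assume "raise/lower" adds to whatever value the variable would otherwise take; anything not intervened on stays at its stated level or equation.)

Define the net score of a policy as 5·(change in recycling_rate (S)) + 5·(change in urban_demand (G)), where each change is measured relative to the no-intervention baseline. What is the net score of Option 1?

980

Baseline:
  C = 143
  D = 147
  G = -31 + 143 + 2·147 = 406
  S = 277 + 406 = 683
Option 1 (D + 49):
  C = 143
  D = 147 + 49 = 196
  G = -31 + 143 + 2·196 = 504
  S = 277 + 504 = 781
ΔS = 781 − 683 = 98; ΔG = 504 − 406 = 98
Score = 5·98 + 5·98 = 980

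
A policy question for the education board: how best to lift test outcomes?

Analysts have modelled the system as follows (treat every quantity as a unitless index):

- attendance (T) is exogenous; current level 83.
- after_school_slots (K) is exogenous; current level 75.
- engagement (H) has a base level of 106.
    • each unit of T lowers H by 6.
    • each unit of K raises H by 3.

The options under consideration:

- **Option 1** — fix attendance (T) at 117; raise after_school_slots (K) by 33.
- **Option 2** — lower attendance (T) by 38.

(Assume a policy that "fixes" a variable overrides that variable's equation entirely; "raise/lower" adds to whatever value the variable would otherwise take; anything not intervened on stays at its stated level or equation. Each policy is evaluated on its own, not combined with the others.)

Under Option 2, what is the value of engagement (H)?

Option 2 (T − 38):
  T = 83 − 38 = 45
  K = 75
  H = 106 − 6·45 + 3·75 = 61

61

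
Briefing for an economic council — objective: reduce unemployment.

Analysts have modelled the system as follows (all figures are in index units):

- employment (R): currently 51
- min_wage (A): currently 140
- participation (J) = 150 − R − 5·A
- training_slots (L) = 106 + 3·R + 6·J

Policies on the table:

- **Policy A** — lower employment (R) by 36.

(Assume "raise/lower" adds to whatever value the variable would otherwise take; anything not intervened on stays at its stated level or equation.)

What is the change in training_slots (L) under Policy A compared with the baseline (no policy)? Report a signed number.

Baseline:
  R = 51
  A = 140
  J = 150 − 51 − 5·140 = -601
  L = 106 + 3·51 + 6·(-601) = -3347
Policy A (R − 36):
  R = 51 − 36 = 15
  A = 140
  J = 150 − 15 − 5·140 = -565
  L = 106 + 3·15 + 6·(-565) = -3239
Change in L: -3239 − (-3347) = 108

108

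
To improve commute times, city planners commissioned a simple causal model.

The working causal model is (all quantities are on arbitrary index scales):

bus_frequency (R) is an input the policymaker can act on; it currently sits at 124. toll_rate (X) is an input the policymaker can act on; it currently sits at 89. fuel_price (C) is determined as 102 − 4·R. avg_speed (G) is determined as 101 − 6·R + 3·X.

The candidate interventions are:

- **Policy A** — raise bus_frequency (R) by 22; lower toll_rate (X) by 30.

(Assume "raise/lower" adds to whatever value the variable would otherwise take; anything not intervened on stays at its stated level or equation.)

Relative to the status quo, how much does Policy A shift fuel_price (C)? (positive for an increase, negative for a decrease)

-88

Baseline:
  R = 124
  C = 102 − 4·124 = -394
Policy A (R + 22, X − 30):
  R = 124 + 22 = 146
  C = 102 − 4·146 = -482
Change in C: -482 − (-394) = -88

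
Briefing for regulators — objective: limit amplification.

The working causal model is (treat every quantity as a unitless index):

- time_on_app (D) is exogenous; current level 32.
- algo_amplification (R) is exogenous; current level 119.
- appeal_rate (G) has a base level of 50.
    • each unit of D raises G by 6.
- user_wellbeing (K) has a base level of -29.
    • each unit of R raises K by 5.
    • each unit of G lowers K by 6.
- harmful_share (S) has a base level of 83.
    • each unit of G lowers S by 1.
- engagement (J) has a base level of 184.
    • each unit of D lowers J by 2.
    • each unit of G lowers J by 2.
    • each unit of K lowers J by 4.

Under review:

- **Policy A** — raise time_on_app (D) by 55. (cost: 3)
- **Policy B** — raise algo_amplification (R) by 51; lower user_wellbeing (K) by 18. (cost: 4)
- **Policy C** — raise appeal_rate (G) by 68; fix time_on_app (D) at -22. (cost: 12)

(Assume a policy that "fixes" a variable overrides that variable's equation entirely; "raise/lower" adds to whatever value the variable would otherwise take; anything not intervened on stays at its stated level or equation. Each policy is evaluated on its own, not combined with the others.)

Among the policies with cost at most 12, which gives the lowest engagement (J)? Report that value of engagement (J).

-2344

Policy A (D + 55):
  D = 32 + 55 = 87
  R = 119
  G = 50 + 6·87 = 572
  K = -29 + 5·119 − 6·572 = -2866
  J = 184 − 2·87 − 2·572 − 4·(-2866) = 10330
Policy B (R + 51, K − 18):
  D = 32
  R = 119 + 51 = 170
  G = 50 + 6·32 = 242
  K = -29 + 5·170 − 6·242 (−18 from intervention) = -649
  J = 184 − 2·32 − 2·242 − 4·(-649) = 2232
Policy C (G + 68, D := -22):
  D = -22
  R = 119
  G = 50 + 6·(-22) (+68 from intervention) = -14
  K = -29 + 5·119 − 6·(-14) = 650
  J = 184 − 2·(-22) − 2·(-14) − 4·650 = -2344
Comparing — Policy A: J=10330, Policy B: J=2232, Policy C: J=-2344. Lowest is -2344 (Policy C).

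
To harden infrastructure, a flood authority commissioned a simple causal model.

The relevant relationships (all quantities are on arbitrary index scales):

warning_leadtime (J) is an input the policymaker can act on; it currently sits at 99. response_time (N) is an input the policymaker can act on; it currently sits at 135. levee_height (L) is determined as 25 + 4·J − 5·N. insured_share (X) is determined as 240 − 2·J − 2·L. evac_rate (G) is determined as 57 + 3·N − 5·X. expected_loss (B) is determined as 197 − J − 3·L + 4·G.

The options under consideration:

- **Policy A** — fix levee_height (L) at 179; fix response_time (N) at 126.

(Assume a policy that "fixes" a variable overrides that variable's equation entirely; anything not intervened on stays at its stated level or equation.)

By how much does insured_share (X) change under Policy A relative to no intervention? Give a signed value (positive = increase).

Baseline:
  J = 99
  N = 135
  L = 25 + 4·99 − 5·135 = -254
  X = 240 − 2·99 − 2·(-254) = 550
Policy A (L := 179, N := 126):
  J = 99
  N = 126
  L = 179
  X = 240 − 2·99 − 2·179 = -316
Change in X: -316 − 550 = -866

-866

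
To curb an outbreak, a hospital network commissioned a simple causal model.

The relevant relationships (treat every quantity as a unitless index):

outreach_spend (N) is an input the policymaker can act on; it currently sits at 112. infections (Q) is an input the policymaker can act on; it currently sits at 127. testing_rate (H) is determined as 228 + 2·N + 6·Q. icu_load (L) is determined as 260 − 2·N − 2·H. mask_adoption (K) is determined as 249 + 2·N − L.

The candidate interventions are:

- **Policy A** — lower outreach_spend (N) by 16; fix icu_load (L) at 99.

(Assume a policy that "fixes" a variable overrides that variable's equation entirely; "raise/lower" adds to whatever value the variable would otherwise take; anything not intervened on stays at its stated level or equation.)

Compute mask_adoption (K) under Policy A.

Policy A (N − 16, L := 99):
  N = 112 − 16 = 96
  Q = 127
  H = 228 + 2·96 + 6·127 = 1182
  L = 99
  K = 249 + 2·96 − 99 = 342

342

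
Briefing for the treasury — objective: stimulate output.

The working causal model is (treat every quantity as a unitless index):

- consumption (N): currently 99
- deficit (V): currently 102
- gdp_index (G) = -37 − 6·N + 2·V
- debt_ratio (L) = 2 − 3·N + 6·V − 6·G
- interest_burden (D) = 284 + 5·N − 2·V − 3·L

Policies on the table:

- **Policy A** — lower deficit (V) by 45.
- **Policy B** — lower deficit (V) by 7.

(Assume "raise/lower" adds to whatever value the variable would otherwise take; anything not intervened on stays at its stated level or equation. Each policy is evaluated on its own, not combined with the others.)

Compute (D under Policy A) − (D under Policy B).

-608

Policy A (V − 45):
  N = 99
  V = 102 − 45 = 57
  G = -37 − 6·99 + 2·57 = -517
  L = 2 − 3·99 + 6·57 − 6·(-517) = 3149
  D = 284 + 5·99 − 2·57 − 3·3149 = -8782
Policy B (V − 7):
  N = 99
  V = 102 − 7 = 95
  G = -37 − 6·99 + 2·95 = -441
  L = 2 − 3·99 + 6·95 − 6·(-441) = 2921
  D = 284 + 5·99 − 2·95 − 3·2921 = -8174
D: -8782 − (-8174) = -608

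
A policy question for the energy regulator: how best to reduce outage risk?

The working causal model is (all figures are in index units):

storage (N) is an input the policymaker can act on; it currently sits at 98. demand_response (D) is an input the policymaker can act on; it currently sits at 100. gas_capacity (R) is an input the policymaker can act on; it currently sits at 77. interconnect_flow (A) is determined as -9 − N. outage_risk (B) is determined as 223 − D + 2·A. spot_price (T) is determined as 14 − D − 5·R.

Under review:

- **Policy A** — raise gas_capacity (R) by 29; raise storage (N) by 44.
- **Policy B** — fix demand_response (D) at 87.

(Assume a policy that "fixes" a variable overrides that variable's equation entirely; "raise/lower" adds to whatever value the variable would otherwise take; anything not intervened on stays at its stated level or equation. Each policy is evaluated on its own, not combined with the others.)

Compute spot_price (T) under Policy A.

-616

Policy A (R + 29, N + 44):
  D = 100
  R = 77 + 29 = 106
  T = 14 − 100 − 5·106 = -616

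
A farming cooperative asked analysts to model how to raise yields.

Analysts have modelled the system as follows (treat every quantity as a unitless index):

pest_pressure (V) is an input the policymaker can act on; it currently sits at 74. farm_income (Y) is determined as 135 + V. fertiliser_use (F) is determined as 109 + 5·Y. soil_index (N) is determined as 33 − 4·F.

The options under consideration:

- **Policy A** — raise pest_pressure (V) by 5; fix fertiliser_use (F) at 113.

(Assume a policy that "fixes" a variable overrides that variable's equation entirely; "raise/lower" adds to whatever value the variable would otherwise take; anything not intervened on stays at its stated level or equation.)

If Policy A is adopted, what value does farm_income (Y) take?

Policy A (V + 5, F := 113):
  V = 74 + 5 = 79
  Y = 135 + 79 = 214

214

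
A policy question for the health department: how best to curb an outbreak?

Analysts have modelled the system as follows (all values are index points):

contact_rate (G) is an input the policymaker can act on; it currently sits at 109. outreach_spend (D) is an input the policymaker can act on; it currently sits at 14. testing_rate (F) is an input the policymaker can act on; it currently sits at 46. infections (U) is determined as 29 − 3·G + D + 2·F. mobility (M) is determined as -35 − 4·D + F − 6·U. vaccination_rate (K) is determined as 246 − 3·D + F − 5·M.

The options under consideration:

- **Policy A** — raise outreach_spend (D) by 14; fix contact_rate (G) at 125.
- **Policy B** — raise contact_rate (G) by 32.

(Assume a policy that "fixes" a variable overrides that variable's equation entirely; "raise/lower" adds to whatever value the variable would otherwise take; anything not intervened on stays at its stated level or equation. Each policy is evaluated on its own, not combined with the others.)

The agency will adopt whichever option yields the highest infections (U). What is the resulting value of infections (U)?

-226

Policy A (D + 14, G := 125):
  G = 125
  D = 14 + 14 = 28
  F = 46
  U = 29 − 3·125 + 28 + 2·46 = -226
Policy B (G + 32):
  G = 109 + 32 = 141
  D = 14
  F = 46
  U = 29 − 3·141 + 14 + 2·46 = -288
Comparing — Policy A: U=-226, Policy B: U=-288. Highest is -226 (Policy A).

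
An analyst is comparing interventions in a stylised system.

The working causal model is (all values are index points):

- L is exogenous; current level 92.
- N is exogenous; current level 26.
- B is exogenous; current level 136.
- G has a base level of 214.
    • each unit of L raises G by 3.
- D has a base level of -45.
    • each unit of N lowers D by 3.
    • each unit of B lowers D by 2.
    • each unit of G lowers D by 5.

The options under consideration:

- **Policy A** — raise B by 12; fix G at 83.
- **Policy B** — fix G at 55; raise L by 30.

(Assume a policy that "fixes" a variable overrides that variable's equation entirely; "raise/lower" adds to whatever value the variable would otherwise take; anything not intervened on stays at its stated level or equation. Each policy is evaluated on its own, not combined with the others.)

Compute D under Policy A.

-834

Policy A (B + 12, G := 83):
  L = 92
  N = 26
  B = 136 + 12 = 148
  G = 83
  D = -45 − 3·26 − 2·148 − 5·83 = -834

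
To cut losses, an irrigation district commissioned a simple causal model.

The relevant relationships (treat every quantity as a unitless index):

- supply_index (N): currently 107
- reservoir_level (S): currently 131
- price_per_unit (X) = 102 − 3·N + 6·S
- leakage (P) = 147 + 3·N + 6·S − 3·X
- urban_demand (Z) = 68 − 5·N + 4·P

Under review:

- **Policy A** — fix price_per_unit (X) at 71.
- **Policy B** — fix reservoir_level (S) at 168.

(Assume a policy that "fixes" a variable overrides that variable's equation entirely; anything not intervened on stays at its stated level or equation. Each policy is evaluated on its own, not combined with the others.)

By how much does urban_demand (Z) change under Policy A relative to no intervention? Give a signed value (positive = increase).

5952

Baseline:
  N = 107
  S = 131
  X = 102 − 3·107 + 6·131 = 567
  P = 147 + 3·107 + 6·131 − 3·567 = -447
  Z = 68 − 5·107 + 4·(-447) = -2255
Policy A (X := 71):
  N = 107
  S = 131
  X = 71
  P = 147 + 3·107 + 6·131 − 3·71 = 1041
  Z = 68 − 5·107 + 4·1041 = 3697
Change in Z: 3697 − (-2255) = 5952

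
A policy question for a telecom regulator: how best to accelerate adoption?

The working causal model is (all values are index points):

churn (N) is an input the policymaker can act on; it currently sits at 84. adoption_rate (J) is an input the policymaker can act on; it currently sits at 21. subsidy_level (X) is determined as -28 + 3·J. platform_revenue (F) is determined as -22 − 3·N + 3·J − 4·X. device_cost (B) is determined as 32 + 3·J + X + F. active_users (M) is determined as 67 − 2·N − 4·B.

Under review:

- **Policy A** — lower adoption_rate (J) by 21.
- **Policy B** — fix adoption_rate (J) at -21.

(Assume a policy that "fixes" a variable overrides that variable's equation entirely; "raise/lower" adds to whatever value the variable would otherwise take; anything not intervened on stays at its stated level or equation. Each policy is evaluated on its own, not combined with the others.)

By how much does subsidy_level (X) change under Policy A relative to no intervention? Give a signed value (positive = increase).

Baseline:
  J = 21
  X = -28 + 3·21 = 35
Policy A (J − 21):
  J = 21 − 21 = 0
  X = -28 + 3·0 = -28
Change in X: -28 − 35 = -63

-63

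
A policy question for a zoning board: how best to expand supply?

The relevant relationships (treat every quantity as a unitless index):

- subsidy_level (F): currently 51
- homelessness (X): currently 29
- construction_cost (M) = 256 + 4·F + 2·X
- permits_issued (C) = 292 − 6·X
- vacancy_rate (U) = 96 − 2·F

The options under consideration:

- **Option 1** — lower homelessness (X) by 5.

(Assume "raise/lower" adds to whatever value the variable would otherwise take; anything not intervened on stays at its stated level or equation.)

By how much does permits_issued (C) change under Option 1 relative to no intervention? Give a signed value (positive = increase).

30

Baseline:
  X = 29
  C = 292 − 6·29 = 118
Option 1 (X − 5):
  X = 29 − 5 = 24
  C = 292 − 6·24 = 148
Change in C: 148 − 118 = 30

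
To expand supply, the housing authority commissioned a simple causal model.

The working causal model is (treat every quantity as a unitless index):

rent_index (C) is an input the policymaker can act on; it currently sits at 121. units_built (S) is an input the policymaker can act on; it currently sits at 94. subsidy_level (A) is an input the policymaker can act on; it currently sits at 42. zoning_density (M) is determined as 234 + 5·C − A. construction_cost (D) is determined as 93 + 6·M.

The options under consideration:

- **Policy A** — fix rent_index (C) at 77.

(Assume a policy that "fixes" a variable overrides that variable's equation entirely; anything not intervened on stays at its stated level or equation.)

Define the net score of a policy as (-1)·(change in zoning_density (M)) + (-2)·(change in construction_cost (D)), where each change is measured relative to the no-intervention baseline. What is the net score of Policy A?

Baseline:
  C = 121
  A = 42
  M = 234 + 5·121 − 42 = 797
  D = 93 + 6·797 = 4875
Policy A (C := 77):
  C = 77
  A = 42
  M = 234 + 5·77 − 42 = 577
  D = 93 + 6·577 = 3555
ΔM = 577 − 797 = -220; ΔD = 3555 − 4875 = -1320
Score = (-1)·(-220) + (-2)·(-1320) = 2860

2860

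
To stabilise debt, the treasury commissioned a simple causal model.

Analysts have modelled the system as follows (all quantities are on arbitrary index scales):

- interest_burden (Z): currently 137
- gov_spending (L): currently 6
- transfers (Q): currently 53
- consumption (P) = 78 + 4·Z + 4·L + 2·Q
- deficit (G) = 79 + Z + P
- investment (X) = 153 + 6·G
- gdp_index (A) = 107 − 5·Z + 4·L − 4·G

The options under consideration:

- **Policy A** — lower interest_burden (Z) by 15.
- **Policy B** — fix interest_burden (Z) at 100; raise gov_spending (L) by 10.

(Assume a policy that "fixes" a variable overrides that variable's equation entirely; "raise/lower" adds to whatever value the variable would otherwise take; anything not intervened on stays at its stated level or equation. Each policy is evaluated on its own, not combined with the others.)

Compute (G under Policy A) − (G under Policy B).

70

Policy A (Z − 15):
  Z = 137 − 15 = 122
  L = 6
  Q = 53
  P = 78 + 4·122 + 4·6 + 2·53 = 696
  G = 79 + 122 + 696 = 897
Policy B (Z := 100, L + 10):
  Z = 100
  L = 6 + 10 = 16
  Q = 53
  P = 78 + 4·100 + 4·16 + 2·53 = 648
  G = 79 + 100 + 648 = 827
G: 897 − 827 = 70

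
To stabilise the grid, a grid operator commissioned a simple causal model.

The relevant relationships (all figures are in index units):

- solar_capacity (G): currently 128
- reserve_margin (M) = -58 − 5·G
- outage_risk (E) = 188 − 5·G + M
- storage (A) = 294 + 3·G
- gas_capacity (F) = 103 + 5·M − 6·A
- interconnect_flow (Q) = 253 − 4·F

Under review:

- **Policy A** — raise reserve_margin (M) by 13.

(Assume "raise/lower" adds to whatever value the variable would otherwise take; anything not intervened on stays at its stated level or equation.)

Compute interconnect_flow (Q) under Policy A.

29813

Policy A (M + 13):
  G = 128
  M = -58 − 5·128 (+13 from intervention) = -685
  A = 294 + 3·128 = 678
  F = 103 + 5·(-685) − 6·678 = -7390
  Q = 253 − 4·(-7390) = 29813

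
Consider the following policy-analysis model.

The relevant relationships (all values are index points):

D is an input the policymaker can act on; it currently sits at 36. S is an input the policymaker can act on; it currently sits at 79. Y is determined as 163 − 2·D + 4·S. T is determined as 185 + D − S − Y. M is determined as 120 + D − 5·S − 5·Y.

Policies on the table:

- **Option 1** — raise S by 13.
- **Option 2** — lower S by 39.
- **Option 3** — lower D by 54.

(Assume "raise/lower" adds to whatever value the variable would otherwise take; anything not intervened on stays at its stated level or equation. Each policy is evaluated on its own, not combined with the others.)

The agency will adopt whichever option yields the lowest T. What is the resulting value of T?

-427

Option 1 (S + 13):
  D = 36
  S = 79 + 13 = 92
  Y = 163 − 2·36 + 4·92 = 459
  T = 185 + 36 − 92 − 459 = -330
Option 2 (S − 39):
  D = 36
  S = 79 − 39 = 40
  Y = 163 − 2·36 + 4·40 = 251
  T = 185 + 36 − 40 − 251 = -70
Option 3 (D − 54):
  D = 36 − 54 = -18
  S = 79
  Y = 163 − 2·(-18) + 4·79 = 515
  T = 185 + (-18) − 79 − 515 = -427
Comparing — Option 1: T=-330, Option 2: T=-70, Option 3: T=-427. Lowest is -427 (Option 3).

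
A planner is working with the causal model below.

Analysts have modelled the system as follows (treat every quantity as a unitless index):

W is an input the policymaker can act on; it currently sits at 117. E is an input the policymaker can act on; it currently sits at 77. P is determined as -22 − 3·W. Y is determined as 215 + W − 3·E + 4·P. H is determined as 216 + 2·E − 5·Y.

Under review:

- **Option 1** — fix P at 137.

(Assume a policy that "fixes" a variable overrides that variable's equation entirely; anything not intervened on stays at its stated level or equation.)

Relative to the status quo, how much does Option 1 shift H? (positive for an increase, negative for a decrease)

Baseline:
  W = 117
  E = 77
  P = -22 − 3·117 = -373
  Y = 215 + 117 − 3·77 + 4·(-373) = -1391
  H = 216 + 2·77 − 5·(-1391) = 7325
Option 1 (P := 137):
  W = 117
  E = 77
  P = 137
  Y = 215 + 117 − 3·77 + 4·137 = 649
  H = 216 + 2·77 − 5·649 = -2875
Change in H: -2875 − 7325 = -10200

-10200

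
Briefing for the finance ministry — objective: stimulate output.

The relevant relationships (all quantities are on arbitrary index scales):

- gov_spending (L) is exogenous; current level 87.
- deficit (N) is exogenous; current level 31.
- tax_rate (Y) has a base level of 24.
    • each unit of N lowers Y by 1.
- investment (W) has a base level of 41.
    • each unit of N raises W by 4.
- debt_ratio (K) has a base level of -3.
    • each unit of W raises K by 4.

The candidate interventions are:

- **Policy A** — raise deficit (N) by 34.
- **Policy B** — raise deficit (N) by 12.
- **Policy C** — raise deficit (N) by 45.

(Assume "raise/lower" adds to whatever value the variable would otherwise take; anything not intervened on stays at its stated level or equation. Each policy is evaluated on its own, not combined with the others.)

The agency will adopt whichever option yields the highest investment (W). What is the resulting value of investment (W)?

Policy A (N + 34):
  N = 31 + 34 = 65
  W = 41 + 4·65 = 301
Policy B (N + 12):
  N = 31 + 12 = 43
  W = 41 + 4·43 = 213
Policy C (N + 45):
  N = 31 + 45 = 76
  W = 41 + 4·76 = 345
Comparing — Policy A: W=301, Policy B: W=213, Policy C: W=345. Highest is 345 (Policy C).

345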